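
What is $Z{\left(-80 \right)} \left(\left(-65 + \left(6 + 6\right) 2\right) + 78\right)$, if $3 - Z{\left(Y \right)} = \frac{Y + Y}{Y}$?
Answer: $37$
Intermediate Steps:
$Z{\left(Y \right)} = 1$ ($Z{\left(Y \right)} = 3 - \frac{Y + Y}{Y} = 3 - \frac{2 Y}{Y} = 3 - 2 = 1$)
$Z{\left(-80 \right)} \left(\left(-65 + \left(6 + 6\right) 2\right) + 78\right) = 1 \left(\left(-65 + \left(6 + 6\right) 2\right) + 78\right) = 1 \left(\left(-65 + 12 \cdot 2\right) + 78\right) = 1 \left(\left(-65 + 24\right) + 78\right) = 1 \left(-41 + 78\right) = 1 \cdot 37 = 37$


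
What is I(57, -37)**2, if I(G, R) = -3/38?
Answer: 9/1444 ≈ 0.0062327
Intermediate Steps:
I(G, R) = -3/38 (I(G, R) = -3*1/38 = -3/38)
I(57, -37)**2 = (-3/38)**2 = 9/1444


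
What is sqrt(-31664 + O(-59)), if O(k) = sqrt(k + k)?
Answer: sqrt(-31664 + I*sqrt(118)) ≈ 0.031 + 177.94*I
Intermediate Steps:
O(k) = sqrt(2)*sqrt(k) (O(k) = sqrt(2*k) = sqrt(2)*sqrt(k))
sqrt(-31664 + O(-59)) = sqrt(-31664 + sqrt(2)*sqrt(-59)) = sqrt(-31664 + sqrt(2)*(I*sqrt(59))) = sqrt(-31664 + I*sqrt(118))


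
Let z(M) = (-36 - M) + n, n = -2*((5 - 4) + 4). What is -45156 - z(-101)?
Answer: -45211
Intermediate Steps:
n = -10 (n = -2*(1 + 4) = -2*5 = -10)
z(M) = -46 - M (z(M) = (-36 - M) - 10 = -46 - M)
-45156 - z(-101) = -45156 - (-46 - 1*(-101)) = -45156 - (-46 + 101) = -45156 - 1*55 = -45156 - 55 = -45211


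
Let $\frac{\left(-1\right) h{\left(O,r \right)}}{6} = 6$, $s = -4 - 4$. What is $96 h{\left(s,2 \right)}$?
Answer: $-3456$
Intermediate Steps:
$s = -8$
$h{\left(O,r \right)} = -36$ ($h{\left(O,r \right)} = \left(-6\right) 6 = -36$)
$96 h{\left(s,2 \right)} = 96 \left(-36\right) = -3456$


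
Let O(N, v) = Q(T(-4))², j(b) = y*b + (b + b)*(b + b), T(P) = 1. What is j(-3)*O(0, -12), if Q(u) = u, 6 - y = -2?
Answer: 12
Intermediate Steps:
y = 8 (y = 6 - 1*(-2) = 6 + 2 = 8)
j(b) = 4*b² + 8*b (j(b) = 8*b + (b + b)*(b + b) = 8*b + (2*b)*(2*b) = 8*b + 4*b² = 4*b² + 8*b)
O(N, v) = 1 (O(N, v) = 1² = 1)
j(-3)*O(0, -12) = (4*(-3)*(2 - 3))*1 = (4*(-3)*(-1))*1 = 12*1 = 12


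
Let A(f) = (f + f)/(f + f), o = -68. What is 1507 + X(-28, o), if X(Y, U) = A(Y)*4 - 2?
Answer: 1509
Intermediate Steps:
A(f) = 1 (A(f) = (2*f)/((2*f)) = (2*f)*(1/(2*f)) = 1)
X(Y, U) = 2 (X(Y, U) = 1*4 - 2 = 4 - 2 = 2)
1507 + X(-28, o) = 1507 + 2 = 1509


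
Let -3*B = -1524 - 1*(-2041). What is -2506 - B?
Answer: -7001/3 ≈ -2333.7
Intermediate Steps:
B = -517/3 (B = -(-1524 - 1*(-2041))/3 = -(-1524 + 2041)/3 = -⅓*517 = -517/3 ≈ -172.33)
-2506 - B = -2506 - 1*(-517/3) = -2506 + 517/3 = -7001/3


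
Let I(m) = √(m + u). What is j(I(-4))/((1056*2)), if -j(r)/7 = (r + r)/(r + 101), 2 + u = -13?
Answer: -7*√19/(-106656*I + 1056*√19) ≈ -1.2324e-5 - 0.00028555*I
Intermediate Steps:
u = -15 (u = -2 - 13 = -15)
I(m) = √(-15 + m) (I(m) = √(m - 15) = √(-15 + m))
j(r) = -14*r/(101 + r) (j(r) = -7*(r + r)/(r + 101) = -7*2*r/(101 + r) = -14*r/(101 + r))
j(I(-4))/((1056*2)) = (-14*√(-15 - 4)/(101 + √(-15 - 4)))/((1056*2)) = -14*√(-19)/(101 + √(-19))/2112 = -14*I*√19/(101 + I*√19)*(1/2112) = -7*I*√19/(1056*(101 + I*√19))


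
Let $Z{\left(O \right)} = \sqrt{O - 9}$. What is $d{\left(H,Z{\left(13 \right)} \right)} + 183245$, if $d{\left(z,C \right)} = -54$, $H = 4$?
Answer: $183191$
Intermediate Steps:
$Z{\left(O \right)} = \sqrt{-9 + O}$
$d{\left(H,Z{\left(13 \right)} \right)} + 183245 = -54 + 183245 = 183191$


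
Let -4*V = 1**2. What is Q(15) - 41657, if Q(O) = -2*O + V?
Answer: -166749/4 ≈ -41687.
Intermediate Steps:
V = -1/4 (V = -1/4*1**2 = -1/4*1 = -1/4 ≈ -0.25000)
Q(O) = -1/4 - 2*O (Q(O) = -2*O - 1/4 = -1/4 - 2*O)
Q(15) - 41657 = (-1/4 - 2*15) - 41657 = (-1/4 - 30) - 41657 = -121/4 - 41657 = -166749/4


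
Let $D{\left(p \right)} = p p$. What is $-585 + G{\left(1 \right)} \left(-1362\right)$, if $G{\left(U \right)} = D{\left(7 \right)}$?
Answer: $-67323$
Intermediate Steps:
$D{\left(p \right)} = p^{2}$
$G{\left(U \right)} = 49$ ($G{\left(U \right)} = 7^{2} = 49$)
$-585 + G{\left(1 \right)} \left(-1362\right) = -585 + 49 \left(-1362\right) = -585 - 66738 = -67323$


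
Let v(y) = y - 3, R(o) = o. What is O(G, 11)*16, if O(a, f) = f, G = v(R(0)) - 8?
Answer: 176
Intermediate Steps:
v(y) = -3 + y
G = -11 (G = (-3 + 0) - 8 = -3 - 8 = -11)
O(G, 11)*16 = 11*16 = 176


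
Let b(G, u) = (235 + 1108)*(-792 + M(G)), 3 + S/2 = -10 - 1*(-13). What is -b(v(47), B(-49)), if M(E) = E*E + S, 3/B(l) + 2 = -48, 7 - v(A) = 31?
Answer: 290088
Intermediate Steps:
S = 0 (S = -6 + 2*(-10 - 1*(-13)) = -6 + 2*(-10 + 13) = -6 + 2*3 = -6 + 6 = 0)
v(A) = -24 (v(A) = 7 - 1*31 = 7 - 31 = -24)
B(l) = -3/50 (B(l) = 3/(-2 - 48) = 3/(-50) = 3*(-1/50) = -3/50)
M(E) = E² (M(E) = E*E + 0 = E² + 0 = E²)
b(G, u) = -1063656 + 1343*G² (b(G, u) = (235 + 1108)*(-792 + G²) = 1343*(-792 + G²) = -1063656 + 1343*G²)
-b(v(47), B(-49)) = -(-1063656 + 1343*(-24)²) = -(-1063656 + 1343*576) = -(-1063656 + 773568) = -1*(-290088) = 290088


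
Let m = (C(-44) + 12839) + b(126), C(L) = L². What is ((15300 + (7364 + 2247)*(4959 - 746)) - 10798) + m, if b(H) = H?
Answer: 40510546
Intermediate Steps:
m = 14901 (m = ((-44)² + 12839) + 126 = (1936 + 12839) + 126 = 14775 + 126 = 14901)
((15300 + (7364 + 2247)*(4959 - 746)) - 10798) + m = ((15300 + (7364 + 2247)*(4959 - 746)) - 10798) + 14901 = ((15300 + 9611*4213) - 10798) + 14901 = ((15300 + 40491143) - 10798) + 14901 = (40506443 - 10798) + 14901 = 40495645 + 14901 = 40510546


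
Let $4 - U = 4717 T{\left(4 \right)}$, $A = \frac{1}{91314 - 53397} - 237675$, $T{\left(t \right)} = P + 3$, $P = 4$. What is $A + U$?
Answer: $- \frac{10263752729}{37917} \approx -2.7069 \cdot 10^{5}$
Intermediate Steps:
$T{\left(t \right)} = 7$ ($T{\left(t \right)} = 4 + 3 = 7$)
$A = - \frac{9011922974}{37917}$ ($A = \frac{1}{37917} - 237675 = - \frac{9011922974}{37917} \approx -2.3768 \cdot 10^{5}$)
$U = -33015$ ($U = 4 - 4717 \cdot 7 = 4 - 33019 = -33015$)
$A + U = - \frac{9011922974}{37917} - 33015 = - \frac{10263752729}{37917}$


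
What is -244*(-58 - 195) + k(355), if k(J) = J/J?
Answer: 61733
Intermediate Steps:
k(J) = 1
-244*(-58 - 195) + k(355) = -244*(-58 - 195) + 1 = -244*(-253) + 1 = 61732 + 1 = 61733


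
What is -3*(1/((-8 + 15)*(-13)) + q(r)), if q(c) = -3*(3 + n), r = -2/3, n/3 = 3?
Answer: 9831/91 ≈ 108.03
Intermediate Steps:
n = 9 (n = 3*3 = 9)
r = -⅔ (r = -2*⅓ = -⅔ ≈ -0.66667)
q(c) = -36 (q(c) = -3*(3 + 9) = -3*12 = -36)
-3*(1/((-8 + 15)*(-13)) + q(r)) = -3*(1/((-8 + 15)*(-13)) - 36) = -3*(-1/13/7 - 36) = -3*((⅐)*(-1/13) - 36) = -3*(-1/91 - 36) = -3*(-3277/91) = 9831/91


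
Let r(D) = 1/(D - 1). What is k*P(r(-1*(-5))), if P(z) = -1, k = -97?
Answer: 97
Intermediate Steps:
r(D) = 1/(-1 + D)
k*P(r(-1*(-5))) = -97*(-1) = 97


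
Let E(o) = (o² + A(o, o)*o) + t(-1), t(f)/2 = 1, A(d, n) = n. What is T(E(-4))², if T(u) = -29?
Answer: 841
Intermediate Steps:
t(f) = 2 (t(f) = 2*1 = 2)
E(o) = 2 + 2*o² (E(o) = (o² + o*o) + 2 = (o² + o²) + 2 = 2*o² + 2 = 2 + 2*o²)
T(E(-4))² = (-29)² = 841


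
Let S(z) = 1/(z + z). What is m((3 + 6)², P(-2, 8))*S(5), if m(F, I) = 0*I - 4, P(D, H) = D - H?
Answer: -⅖ ≈ -0.40000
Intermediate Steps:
S(z) = 1/(2*z)
m(F, I) = -4 (m(F, I) = 0 - 4 = -4)
m((3 + 6)², P(-2, 8))*S(5) = -2/5 = -4*⅒ = -⅖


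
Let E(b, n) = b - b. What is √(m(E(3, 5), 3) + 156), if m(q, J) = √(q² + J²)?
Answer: √159 ≈ 12.610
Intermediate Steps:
E(b, n) = 0
m(q, J) = √(J² + q²)
√(m(E(3, 5), 3) + 156) = √(√(3² + 0²) + 156) = √(√(9 + 0) + 156) = √(√9 + 156) = √(3 + 156) = √159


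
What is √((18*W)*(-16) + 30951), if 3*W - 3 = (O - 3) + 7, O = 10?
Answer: √29319 ≈ 171.23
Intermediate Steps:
W = 17/3 (W = 1 + ((10 - 3) + 7)/3 = 1 + (7 + 7)/3 = 1 + (⅓)*14 = 1 + 14/3 = 17/3 ≈ 5.6667)
√((18*W)*(-16) + 30951) = √((18*(17/3))*(-16) + 30951) = √(102*(-16) + 30951) = √(-1632 + 30951) = √29319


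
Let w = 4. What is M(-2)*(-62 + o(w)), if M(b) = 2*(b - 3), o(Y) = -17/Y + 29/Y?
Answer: 590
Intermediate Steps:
o(Y) = 12/Y
M(b) = -6 + 2*b (M(b) = 2*(-3 + b) = -6 + 2*b)
M(-2)*(-62 + o(w)) = (-6 + 2*(-2))*(-62 + 12/4) = (-6 - 4)*(-62 + 12*(1/4)) = -10*(-62 + 3) = -10*(-59) = 590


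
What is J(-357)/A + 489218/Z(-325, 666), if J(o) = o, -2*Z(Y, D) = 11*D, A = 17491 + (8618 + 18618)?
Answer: -429069827/3212451 ≈ -133.56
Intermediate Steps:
A = 44727 (A = 17491 + 27236 = 44727)
Z(Y, D) = -11*D/2
J(-357)/A + 489218/Z(-325, 666) = -357/44727 + 489218/((-11/2*666)) = -357*1/44727 + 489218/(-3663) = -7/877 + 489218*(-1/3663) = -7/877 - 489218/3663 = -429069827/3212451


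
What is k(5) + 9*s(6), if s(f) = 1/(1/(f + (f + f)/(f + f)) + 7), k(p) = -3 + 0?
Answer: -87/50 ≈ -1.7400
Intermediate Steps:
k(p) = -3
s(f) = 1/(7 + 1/(1 + f)) (s(f) = 1/(1/(f + (2*f)/((2*f))) + 7) = 1/(1/(f + (2*f)*(1/(2*f))) + 7) = 1/(1/(f + 1) + 7) = 1/(1/(1 + f) + 7) = 1/(7 + 1/(1 + f)))
k(5) + 9*s(6) = -3 + 9*((1 + 6)/(8 + 7*6)) = -3 + 9*(7/(8 + 42)) = -3 + 9*(7/50) = -3 + 63/50 = -87/50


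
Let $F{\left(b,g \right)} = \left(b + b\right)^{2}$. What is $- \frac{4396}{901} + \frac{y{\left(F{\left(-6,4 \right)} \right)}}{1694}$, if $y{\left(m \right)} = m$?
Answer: $- \frac{3658540}{763147} \approx -4.794$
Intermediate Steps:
$F{\left(b,g \right)} = 4 b^{2}$ ($F{\left(b,g \right)} = \left(2 b\right)^{2} = 4 b^{2}$)
$- \frac{4396}{901} + \frac{y{\left(F{\left(-6,4 \right)} \right)}}{1694} = - \frac{4396}{901} + \frac{4 \left(-6\right)^{2}}{1694} = \left(-4396\right) \frac{1}{901} + 4 \cdot 36 \cdot \frac{1}{1694} = - \frac{4396}{901} + 144 \cdot \frac{1}{1694} = - \frac{4396}{901} + \frac{72}{847} = - \frac{3658540}{763147}$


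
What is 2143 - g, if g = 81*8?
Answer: 1495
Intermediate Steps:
g = 648
2143 - g = 2143 - 1*648 = 2143 - 648 = 1495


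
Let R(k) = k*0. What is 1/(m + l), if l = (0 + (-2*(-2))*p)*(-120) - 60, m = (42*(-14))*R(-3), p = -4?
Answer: 1/1860 ≈ 0.00053763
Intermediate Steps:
R(k) = 0
m = 0 (m = (42*(-14))*0 = -588*0 = 0)
l = 1860 (l = (0 - 2*(-2)*(-4))*(-120) - 60 = (0 + 4*(-4))*(-120) - 60 = (0 - 16)*(-120) - 60 = -16*(-120) - 60 = 1920 - 60 = 1860)
1/(m + l) = 1/(0 + 1860) = 1/1860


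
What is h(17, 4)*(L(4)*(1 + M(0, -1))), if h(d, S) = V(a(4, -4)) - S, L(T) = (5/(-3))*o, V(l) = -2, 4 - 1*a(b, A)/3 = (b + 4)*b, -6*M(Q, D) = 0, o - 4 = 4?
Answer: 80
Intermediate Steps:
o = 8 (o = 4 + 4 = 8)
M(Q, D) = 0 (M(Q, D) = -⅙*0 = 0)
a(b, A) = 12 - 3*b*(4 + b) (a(b, A) = 12 - 3*(b + 4)*b = 12 - 3*(4 + b)*b = 12 - 3*b*(4 + b))
L(T) = -40/3 (L(T) = (5/(-3))*8 = (5*(-⅓))*8 = -5/3*8 = -40/3)
h(d, S) = -2 - S
h(17, 4)*(L(4)*(1 + M(0, -1))) = (-2 - 1*4)*(-40*(1 + 0)/3) = (-2 - 4)*(-40/3*1) = -6*(-40/3) = 80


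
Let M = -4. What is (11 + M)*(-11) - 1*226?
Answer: -303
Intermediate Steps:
(11 + M)*(-11) - 1*226 = (11 - 4)*(-11) - 1*226 = 7*(-11) - 226 = -77 - 226 = -303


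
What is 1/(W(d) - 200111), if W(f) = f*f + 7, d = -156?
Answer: -1/175768 ≈ -5.6893e-6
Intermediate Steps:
W(f) = 7 + f**2 (W(f) = f**2 + 7 = 7 + f**2)
1/(W(d) - 200111) = 1/((7 + (-156)**2) - 200111) = 1/((7 + 24336) - 200111) = 1/(24343 - 200111) = 1/(-175768) = -1/175768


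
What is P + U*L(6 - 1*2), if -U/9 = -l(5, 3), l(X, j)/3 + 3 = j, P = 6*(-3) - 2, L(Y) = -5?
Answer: -20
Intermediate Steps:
P = -20 (P = -18 - 2 = -20)
l(X, j) = -9 + 3*j
U = 0 (U = -(-9)*(-9 + 3*3) = -(-9)*(-9 + 9) = -(-9)*0 = -9*0 = 0)
P + U*L(6 - 1*2) = -20 + 0*(-5) = -20 + 0 = -20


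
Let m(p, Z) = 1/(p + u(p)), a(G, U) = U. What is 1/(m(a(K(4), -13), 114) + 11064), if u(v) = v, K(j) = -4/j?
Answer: 26/287663 ≈ 9.0384e-5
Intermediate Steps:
m(p, Z) = 1/(2*p) (m(p, Z) = 1/(p + p) = 1/(2*p))
1/(m(a(K(4), -13), 114) + 11064) = 1/((1/2)/(-13) + 11064) = 1/((1/2)*(-1/13) + 11064) = 1/(-1/26 + 11064) = 1/(287663/26) = 26/287663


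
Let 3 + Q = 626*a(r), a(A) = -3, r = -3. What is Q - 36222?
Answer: -38103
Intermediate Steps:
Q = -1881 (Q = -3 + 626*(-3) = -3 - 1878 = -1881)
Q - 36222 = -1881 - 36222 = -38103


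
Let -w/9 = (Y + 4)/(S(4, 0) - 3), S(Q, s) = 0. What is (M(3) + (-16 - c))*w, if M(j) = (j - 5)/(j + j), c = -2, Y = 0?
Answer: -172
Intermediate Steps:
M(j) = (-5 + j)/(2*j) (M(j) = (-5 + j)/((2*j)) = (-5 + j)*(1/(2*j)) = (-5 + j)/(2*j))
w = 12 (w = -9*(0 + 4)/(0 - 3) = -36/(-3) = -36*(-1)/3 = -9*(-4/3) = 12)
(M(3) + (-16 - c))*w = ((1/2)*(-5 + 3)/3 + (-16 - 1*(-2)))*12 = ((1/2)*(1/3)*(-2) + (-16 + 2))*12 = (-1/3 - 14)*12 = -43/3*12 = -172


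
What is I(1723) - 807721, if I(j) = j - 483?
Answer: -806481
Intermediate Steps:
I(j) = -483 + j
I(1723) - 807721 = (-483 + 1723) - 807721 = 1240 - 807721 = -806481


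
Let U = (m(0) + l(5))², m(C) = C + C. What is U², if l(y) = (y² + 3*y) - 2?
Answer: 2085136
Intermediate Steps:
m(C) = 2*C
l(y) = -2 + y² + 3*y
U = 1444 (U = (2*0 + (-2 + 5² + 3*5))² = (0 + (-2 + 25 + 15))² = (0 + 38)² = 38² = 1444)
U² = 1444² = 2085136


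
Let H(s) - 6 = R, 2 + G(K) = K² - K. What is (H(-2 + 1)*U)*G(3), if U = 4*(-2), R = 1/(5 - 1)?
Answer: -200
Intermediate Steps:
G(K) = -2 + K² - K (G(K) = -2 + (K² - K) = -2 + K² - K)
R = ¼ (R = 1/4 = ¼ ≈ 0.25000)
U = -8
H(s) = 25/4 (H(s) = 6 + ¼ = 25/4)
(H(-2 + 1)*U)*G(3) = ((25/4)*(-8))*(-2 + 3² - 1*3) = -50*(-2 + 9 - 3) = -50*4 = -200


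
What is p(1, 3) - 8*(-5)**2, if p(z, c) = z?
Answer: -199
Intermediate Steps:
p(1, 3) - 8*(-5)**2 = 1 - 8*(-5)**2 = 1 - 8*25 = 1 - 200 = -199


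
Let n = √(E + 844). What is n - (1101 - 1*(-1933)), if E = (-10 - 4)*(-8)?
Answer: -3034 + 2*√239 ≈ -3003.1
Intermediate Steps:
E = 112 (E = -14*(-8) = 112)
n = 2*√239 (n = √(112 + 844) = √956 = 2*√239 ≈ 30.919)
n - (1101 - 1*(-1933)) = 2*√239 - (1101 - 1*(-1933)) = 2*√239 - (1101 + 1933) = 2*√239 - 1*3034 = 2*√239 - 3034 = -3034 + 2*√239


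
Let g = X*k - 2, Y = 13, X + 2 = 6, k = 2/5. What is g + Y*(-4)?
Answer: -262/5 ≈ -52.400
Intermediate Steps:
k = 2/5 (k = 2*(1/5) = 2/5 ≈ 0.40000)
X = 4 (X = -2 + 6 = 4)
g = -2/5 (g = 4*(2/5) - 2 = 8/5 - 2 = -2/5 ≈ -0.40000)
g + Y*(-4) = -2/5 + 13*(-4) = -2/5 - 52 = -262/5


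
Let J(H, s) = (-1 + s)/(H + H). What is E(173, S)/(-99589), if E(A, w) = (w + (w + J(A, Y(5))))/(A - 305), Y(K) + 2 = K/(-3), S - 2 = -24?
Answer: -22843/6822643212 ≈ -3.3481e-6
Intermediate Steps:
S = -22 (S = 2 - 24 = -22)
Y(K) = -2 - K/3 (Y(K) = -2 + K/(-3) = -2 + K*(-⅓) = -2 - K/3)
J(H, s) = (-1 + s)/(2*H) (J(H, s) = (-1 + s)/((2*H)) = (-1 + s)*(1/(2*H)) = (-1 + s)/(2*H))
E(A, w) = (2*w - 7/(3*A))/(-305 + A) (E(A, w) = (w + (w + (-1 + (-2 - ⅓*5))/(2*A)))/(A - 305) = (w + (w + (-1 + (-2 - 5/3))/(2*A)))/(-305 + A) = (w + (w + (-1 - 11/3)/(2*A)))/(-305 + A) = (w + (w + (½)*(-14/3)/A))/(-305 + A) = (w + (w - 7/(3*A)))/(-305 + A) = (2*w - 7/(3*A))/(-305 + A))
E(173, S)/(-99589) = ((⅓)*(-7 + 6*173*(-22))/(173*(-305 + 173)))/(-99589) = ((⅓)*(1/173)*(-7 - 22836)/(-132))*(-1/99589) = ((⅓)*(1/173)*(-1/132)*(-22843))*(-1/99589) = (22843/68508)*(-1/99589) = -22843/6822643212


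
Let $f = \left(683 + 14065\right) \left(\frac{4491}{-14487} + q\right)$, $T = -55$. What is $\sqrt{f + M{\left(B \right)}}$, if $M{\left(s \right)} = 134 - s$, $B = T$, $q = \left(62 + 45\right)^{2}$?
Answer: $\frac{\sqrt{3937348185455157}}{4829} \approx 12994.0$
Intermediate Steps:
$q = 11449$ ($q = 107^{2} = 11449$)
$B = -55$
$f = \frac{815353857552}{4829}$ ($f = \left(683 + 14065\right) \left(\frac{4491}{-14487} + 11449\right) = 14748 \left(4491 \left(- \frac{1}{14487}\right) + 11449\right) = 14748 \left(- \frac{1497}{4829} + 11449\right) = 14748 \cdot \frac{55285724}{4829} = \frac{815353857552}{4829} \approx 1.6885 \cdot 10^{8}$)
$\sqrt{f + M{\left(B \right)}} = \sqrt{\frac{815353857552}{4829} + \left(134 - -55\right)} = \sqrt{\frac{815353857552}{4829} + \left(134 + 55\right)} = \sqrt{\frac{815353857552}{4829} + 189} = \sqrt{\frac{815354770233}{4829}} = \frac{\sqrt{3937348185455157}}{4829}$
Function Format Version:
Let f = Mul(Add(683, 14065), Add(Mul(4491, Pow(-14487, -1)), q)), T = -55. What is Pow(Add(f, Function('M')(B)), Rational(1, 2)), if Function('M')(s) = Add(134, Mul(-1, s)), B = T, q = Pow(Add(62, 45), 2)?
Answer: Mul(Rational(1, 4829), Pow(3937348185455157, Rational(1, 2))) ≈ 12994.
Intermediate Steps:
q = 11449 (q = Pow(107, 2) = 11449)
B = -55
f = Rational(815353857552, 4829) (f = Mul(Add(683, 14065), Add(Mul(4491, Pow(-14487, -1)), 11449)) = Mul(14748, Add(Mul(4491, Rational(-1, 14487)), 11449)) = Mul(14748, Add(Rational(-1497, 4829), 11449)) = Mul(14748, Rational(55285724, 4829)) = Rational(815353857552, 4829) ≈ 1.6885e+8)
Pow(Add(f, Function('M')(B)), Rational(1, 2)) = Pow(Add(Rational(815353857552, 4829), Add(134, Mul(-1, -55))), Rational(1, 2)) = Pow(Add(Rational(815353857552, 4829), Add(134, 55)), Rational(1, 2)) = Pow(Add(Rational(815353857552, 4829), 189), Rational(1, 2)) = Pow(Rational(815354770233, 4829), Rational(1, 2)) = Mul(Rational(1, 4829), Pow(3937348185455157, Rational(1, 2)))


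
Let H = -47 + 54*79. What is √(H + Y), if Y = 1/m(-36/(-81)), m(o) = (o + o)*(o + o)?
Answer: √270097/8 ≈ 64.964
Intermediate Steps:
H = 4219 (H = -47 + 4266 = 4219)
m(o) = 4*o² (m(o) = (2*o)*(2*o) = 4*o²)
Y = 81/64 (Y = 1/(4*(-36/(-81))²) = 1/(4*(-36*(-1/81))²) = 1/(4*(4/9)²) = 1/(4*(16/81)) = 1/(64/81) = 81/64 ≈ 1.2656)
√(H + Y) = √(4219 + 81/64) = √(270097/64) = √270097/8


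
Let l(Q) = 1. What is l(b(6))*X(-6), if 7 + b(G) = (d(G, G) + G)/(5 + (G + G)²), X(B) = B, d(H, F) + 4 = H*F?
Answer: -6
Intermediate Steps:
d(H, F) = -4 + F*H (d(H, F) = -4 + H*F = -4 + F*H)
b(G) = -7 + (-4 + G + G²)/(5 + 4*G²) (b(G) = -7 + ((-4 + G*G) + G)/(5 + (G + G)²) = -7 + ((-4 + G²) + G)/(5 + (2*G)²) = -7 + (-4 + G + G²)/(5 + 4*G²))
l(b(6))*X(-6) = 1*(-6) = -6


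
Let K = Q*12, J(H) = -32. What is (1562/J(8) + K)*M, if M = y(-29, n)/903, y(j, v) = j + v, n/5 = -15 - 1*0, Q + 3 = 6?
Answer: 2665/1806 ≈ 1.4756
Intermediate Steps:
Q = 3 (Q = -3 + 6 = 3)
K = 36 (K = 3*12 = 36)
n = -75 (n = 5*(-15 - 1*0) = 5*(-15 + 0) = 5*(-15) = -75)
M = -104/903 (M = (-29 - 75)/903 = -104*1/903 = -104/903 ≈ -0.11517)
(1562/J(8) + K)*M = (1562/(-32) + 36)*(-104/903) = (1562*(-1/32) + 36)*(-104/903) = (-781/16 + 36)*(-104/903) = -205/16*(-104/903) = 2665/1806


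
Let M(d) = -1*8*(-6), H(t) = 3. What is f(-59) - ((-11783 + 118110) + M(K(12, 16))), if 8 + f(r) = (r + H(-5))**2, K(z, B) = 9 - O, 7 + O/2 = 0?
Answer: -103247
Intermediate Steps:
O = -14 (O = -14 + 2*0 = -14 + 0 = -14)
K(z, B) = 23 (K(z, B) = 9 - 1*(-14) = 9 + 14 = 23)
M(d) = 48 (M(d) = -8*(-6) = 48)
f(r) = -8 + (3 + r)**2 (f(r) = -8 + (r + 3)**2 = -8 + (3 + r)**2)
f(-59) - ((-11783 + 118110) + M(K(12, 16))) = (-8 + (3 - 59)**2) - ((-11783 + 118110) + 48) = (-8 + (-56)**2) - (106327 + 48) = (-8 + 3136) - 1*106375 = 3128 - 106375 = -103247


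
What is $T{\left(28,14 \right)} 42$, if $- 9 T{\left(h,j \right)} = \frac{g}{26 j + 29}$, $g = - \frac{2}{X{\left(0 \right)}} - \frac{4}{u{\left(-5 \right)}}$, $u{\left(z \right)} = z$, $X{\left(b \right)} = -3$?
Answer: $- \frac{308}{17685} \approx -0.017416$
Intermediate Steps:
$g = \frac{22}{15}$ ($g = - \frac{2}{-3} - \frac{4}{-5} = \left(-2\right) \left(- \frac{1}{3}\right) - - \frac{4}{5} = \frac{2}{3} + \frac{4}{5} = \frac{22}{15} \approx 1.4667$)
$T{\left(h,j \right)} = - \frac{22}{135 \left(29 + 26 j\right)}$ ($T{\left(h,j \right)} = - \frac{\frac{22}{15} \frac{1}{26 j + 29}}{9} = - \frac{\frac{22}{15} \frac{1}{29 + 26 j}}{9} = - \frac{22}{135 \left(29 + 26 j\right)}$)
$T{\left(28,14 \right)} 42 = - \frac{22}{3915 + 3510 \cdot 14} \cdot 42 = - \frac{22}{3915 + 49140} \cdot 42 = - \frac{22}{53055} \cdot 42 = \left(-22\right) \frac{1}{53055} \cdot 42 = \left(- \frac{22}{53055}\right) 42 = - \frac{308}{17685}$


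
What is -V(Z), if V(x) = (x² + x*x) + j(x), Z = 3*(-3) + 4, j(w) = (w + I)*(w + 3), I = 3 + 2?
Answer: -50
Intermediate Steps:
I = 5
j(w) = (3 + w)*(5 + w) (j(w) = (w + 5)*(w + 3) = (5 + w)*(3 + w) = (3 + w)*(5 + w))
Z = -5 (Z = -9 + 4 = -5)
V(x) = 15 + 3*x² + 8*x (V(x) = (x² + x*x) + (15 + x² + 8*x) = (x² + x²) + (15 + x² + 8*x) = 2*x² + (15 + x² + 8*x) = 15 + 3*x² + 8*x)
-V(Z) = -(15 + 3*(-5)² + 8*(-5)) = -(15 + 3*25 - 40) = -(15 + 75 - 40) = -1*50 = -50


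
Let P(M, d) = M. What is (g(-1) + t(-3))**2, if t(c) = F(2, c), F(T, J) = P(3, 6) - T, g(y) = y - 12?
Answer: 144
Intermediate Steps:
g(y) = -12 + y
F(T, J) = 3 - T
t(c) = 1 (t(c) = 3 - 1*2 = 3 - 2 = 1)
(g(-1) + t(-3))**2 = ((-12 - 1) + 1)**2 = (-13 + 1)**2 = (-12)**2 = 144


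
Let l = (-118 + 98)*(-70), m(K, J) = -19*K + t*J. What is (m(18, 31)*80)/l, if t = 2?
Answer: -16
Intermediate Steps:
m(K, J) = -19*K + 2*J
l = 1400 (l = -20*(-70) = 1400)
(m(18, 31)*80)/l = ((-19*18 + 2*31)*80)/1400 = ((-342 + 62)*80)*(1/1400) = -280*80*(1/1400) = -22400*1/1400 = -16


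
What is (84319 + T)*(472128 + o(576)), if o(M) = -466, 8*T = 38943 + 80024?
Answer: 187136379289/4 ≈ 4.6784e+10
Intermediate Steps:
T = 118967/8 (T = (38943 + 80024)/8 = (⅛)*118967 = 118967/8 ≈ 14871.)
(84319 + T)*(472128 + o(576)) = (84319 + 118967/8)*(472128 - 466) = (793519/8)*471662 = 187136379289/4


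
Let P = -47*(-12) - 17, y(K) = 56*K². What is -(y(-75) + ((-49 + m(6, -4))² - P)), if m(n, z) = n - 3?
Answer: -316569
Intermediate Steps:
m(n, z) = -3 + n
P = 547 (P = 564 - 17 = 547)
-(y(-75) + ((-49 + m(6, -4))² - P)) = -(56*(-75)² + ((-49 + (-3 + 6))² - 1*547)) = -(56*5625 + ((-49 + 3)² - 547)) = -(315000 + ((-46)² - 547)) = -(315000 + (2116 - 547)) = -(315000 + 1569) = -1*316569 = -316569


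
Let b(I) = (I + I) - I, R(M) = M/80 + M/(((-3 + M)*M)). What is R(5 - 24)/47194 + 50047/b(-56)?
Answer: -37115856389/41530720 ≈ -893.70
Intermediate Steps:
R(M) = 1/(-3 + M) + M/80 (R(M) = M*(1/80) + M/((M*(-3 + M))) = M/80 + M*(1/(M*(-3 + M))) = M/80 + 1/(-3 + M) = 1/(-3 + M) + M/80)
b(I) = I (b(I) = 2*I - I = I)
R(5 - 24)/47194 + 50047/b(-56) = ((80 + (5 - 24)² - 3*(5 - 24))/(80*(-3 + (5 - 24))))/47194 + 50047/(-56) = ((80 + (-19)² - 3*(-19))/(80*(-3 - 19)))*(1/47194) + 50047*(-1/56) = ((1/80)*(80 + 361 + 57)/(-22))*(1/47194) - 50047/56 = ((1/80)*(-1/22)*498)*(1/47194) - 50047/56 = -249/880*1/47194 - 50047/56 = -249/41530720 - 50047/56 = -37115856389/41530720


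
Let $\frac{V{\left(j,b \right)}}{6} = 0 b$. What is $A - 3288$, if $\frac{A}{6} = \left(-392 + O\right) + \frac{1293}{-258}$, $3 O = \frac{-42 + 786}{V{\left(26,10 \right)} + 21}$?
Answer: $- \frac{1685363}{301} \approx -5599.2$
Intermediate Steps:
$V{\left(j,b \right)} = 0$ ($V{\left(j,b \right)} = 6 \cdot 0 b = 6 \cdot 0 = 0$)
$O = \frac{248}{21}$ ($O = \frac{\left(-42 + 786\right) \frac{1}{0 + 21}}{3} = \frac{744 \cdot \frac{1}{21}}{3} = \frac{1}{3} \cdot \frac{248}{7} = \frac{248}{21} \approx 11.81$)
$A = - \frac{695675}{301}$ ($A = 6 \left(\left(-392 + \frac{248}{21}\right) + \frac{1293}{-258}\right) = 6 \left(- \frac{7984}{21} + 1293 \left(- \frac{1}{258}\right)\right) = 6 \left(- \frac{7984}{21} - \frac{431}{86}\right) = 6 \left(- \frac{695675}{1806}\right) = - \frac{695675}{301} \approx -2311.2$)
$A - 3288 = - \frac{695675}{301} - 3288 = - \frac{1685363}{301}$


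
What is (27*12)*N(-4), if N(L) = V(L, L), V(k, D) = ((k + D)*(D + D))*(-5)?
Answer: -103680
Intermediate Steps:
V(k, D) = -10*D*(D + k) (V(k, D) = ((D + k)*(2*D))*(-5) = (2*D*(D + k))*(-5) = -10*D*(D + k))
N(L) = -20*L**2 (N(L) = -10*L*(L + L) = -10*L*2*L = -20*L**2)
(27*12)*N(-4) = (27*12)*(-20*(-4)**2) = 324*(-20*16) = 324*(-320) = -103680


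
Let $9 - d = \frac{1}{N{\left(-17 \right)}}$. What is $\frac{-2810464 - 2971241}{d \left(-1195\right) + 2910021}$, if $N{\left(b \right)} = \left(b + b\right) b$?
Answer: $- \frac{3341825490}{1675776943} \approx -1.9942$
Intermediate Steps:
$N{\left(b \right)} = 2 b^{2}$ ($N{\left(b \right)} = 2 b b = 2 b^{2}$)
$d = \frac{5201}{578}$ ($d = 9 - \frac{1}{2 \left(-17\right)^{2}} = 9 - \frac{1}{2 \cdot 289} = 9 - \frac{1}{578} = \frac{5201}{578} \approx 8.9983$)
$\frac{-2810464 - 2971241}{d \left(-1195\right) + 2910021} = \frac{-2810464 - 2971241}{\frac{5201}{578} \left(-1195\right) + 2910021} = - \frac{5781705}{- \frac{6215195}{578} + 2910021} = - \frac{5781705}{\frac{1675776943}{578}} = \left(-5781705\right) \frac{578}{1675776943} = - \frac{3341825490}{1675776943}$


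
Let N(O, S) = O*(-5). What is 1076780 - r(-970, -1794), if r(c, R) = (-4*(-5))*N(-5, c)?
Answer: 1076280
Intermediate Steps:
N(O, S) = -5*O
r(c, R) = 500 (r(c, R) = (-4*(-5))*(-5*(-5)) = 20*25 = 500)
1076780 - r(-970, -1794) = 1076780 - 1*500 = 1076780 - 500 = 1076280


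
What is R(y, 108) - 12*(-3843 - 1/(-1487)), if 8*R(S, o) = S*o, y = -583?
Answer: 113742093/2974 ≈ 38246.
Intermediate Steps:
R(S, o) = S*o/8 (R(S, o) = (S*o)/8 = S*o/8)
R(y, 108) - 12*(-3843 - 1/(-1487)) = (⅛)*(-583)*108 - 12*(-3843 - 1/(-1487)) = -15741/2 - 12*(-3843 - 1*(-1/1487)) = -15741/2 - 12*(-3843 + 1/1487) = -15741/2 - 12*(-5714540/1487) = -15741/2 + 68574480/1487 = 113742093/2974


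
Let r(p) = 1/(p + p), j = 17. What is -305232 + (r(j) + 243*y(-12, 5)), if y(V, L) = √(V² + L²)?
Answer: -10270481/34 ≈ -3.0207e+5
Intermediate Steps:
y(V, L) = √(L² + V²)
r(p) = 1/(2*p)
-305232 + (r(j) + 243*y(-12, 5)) = -305232 + ((½)/17 + 243*√(5² + (-12)²)) = -305232 + ((½)*(1/17) + 243*√(25 + 144)) = -305232 + (1/34 + 243*√169) = -305232 + (1/34 + 243*13) = -305232 + (1/34 + 3159) = -305232 + 107407/34 = -10270481/34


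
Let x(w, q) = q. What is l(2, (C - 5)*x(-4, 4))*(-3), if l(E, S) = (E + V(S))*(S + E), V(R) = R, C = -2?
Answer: -2028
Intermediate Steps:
l(E, S) = (E + S)² (l(E, S) = (E + S)*(S + E) = (E + S)*(E + S) = (E + S)²)
l(2, (C - 5)*x(-4, 4))*(-3) = (2² + ((-2 - 5)*4)² + 2*2*((-2 - 5)*4))*(-3) = (4 + (-7*4)² + 2*2*(-7*4))*(-3) = (4 + (-28)² + 2*2*(-28))*(-3) = (4 + 784 - 112)*(-3) = 676*(-3) = -2028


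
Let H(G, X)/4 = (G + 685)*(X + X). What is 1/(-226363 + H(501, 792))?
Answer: 1/7288133 ≈ 1.3721e-7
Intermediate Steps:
H(G, X) = 8*X*(685 + G) (H(G, X) = 4*((G + 685)*(X + X)) = 4*((685 + G)*(2*X)) = 4*(2*X*(685 + G)) = 8*X*(685 + G))
1/(-226363 + H(501, 792)) = 1/(-226363 + 8*792*(685 + 501)) = 1/(-226363 + 8*792*1186) = 1/(-226363 + 7514496) = 1/7288133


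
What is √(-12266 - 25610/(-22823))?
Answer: 2*I*√1597161003121/22823 ≈ 110.75*I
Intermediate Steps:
√(-12266 - 25610/(-22823)) = √(-12266 - 25610*(-1/22823)) = √(-12266 + 25610/22823) = √(-279921308/22823) = 2*I*√1597161003121/22823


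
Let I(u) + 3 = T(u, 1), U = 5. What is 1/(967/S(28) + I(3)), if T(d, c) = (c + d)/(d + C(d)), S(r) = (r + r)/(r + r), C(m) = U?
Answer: 2/1929 ≈ 0.0010368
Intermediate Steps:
C(m) = 5
S(r) = 1 (S(r) = (2*r)/((2*r)) = (2*r)*(1/(2*r)) = 1)
T(d, c) = (c + d)/(5 + d) (T(d, c) = (c + d)/(d + 5) = (c + d)/(5 + d))
I(u) = -3 + (1 + u)/(5 + u)
1/(967/S(28) + I(3)) = 1/(967/1 + 2*(-7 - 1*3)/(5 + 3)) = 1/(967*1 + 2*(-7 - 3)/8) = 1/(967 + 2*(1/8)*(-10)) = 1/(967 - 5/2) = 1/(1929/2) = 2/1929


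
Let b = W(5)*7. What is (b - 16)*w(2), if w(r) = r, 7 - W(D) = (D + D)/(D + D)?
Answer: 52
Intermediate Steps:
W(D) = 6 (W(D) = 7 - (D + D)/(D + D) = 7 - 2*D/(2*D) = 7 - 2*D*1/(2*D) = 7 - 1*1 = 7 - 1 = 6)
b = 42 (b = 6*7 = 42)
(b - 16)*w(2) = (42 - 16)*2 = 26*2 = 52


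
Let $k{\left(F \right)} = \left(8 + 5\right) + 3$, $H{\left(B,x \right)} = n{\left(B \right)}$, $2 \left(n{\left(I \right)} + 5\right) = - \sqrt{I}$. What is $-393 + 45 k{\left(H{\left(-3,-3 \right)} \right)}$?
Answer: $327$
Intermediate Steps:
$n{\left(I \right)} = -5 - \frac{\sqrt{I}}{2}$ ($n{\left(I \right)} = -5 + \frac{\left(-1\right) \sqrt{I}}{2} = -5 - \frac{\sqrt{I}}{2}$)
$H{\left(B,x \right)} = -5 - \frac{\sqrt{B}}{2}$
$k{\left(F \right)} = 16$ ($k{\left(F \right)} = 13 + 3 = 16$)
$-393 + 45 k{\left(H{\left(-3,-3 \right)} \right)} = -393 + 45 \cdot 16 = -393 + 720 = 327$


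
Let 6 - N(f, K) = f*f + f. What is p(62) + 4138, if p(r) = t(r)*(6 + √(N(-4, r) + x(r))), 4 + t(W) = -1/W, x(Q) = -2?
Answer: 127531/31 - 249*I*√2/31 ≈ 4113.9 - 11.359*I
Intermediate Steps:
N(f, K) = 6 - f - f² (N(f, K) = 6 - (f*f + f) = 6 - (f² + f) = 6 - (f + f²) = 6 + (-f - f²) = 6 - f - f²)
t(W) = -4 - 1/W
p(r) = (-4 - 1/r)*(6 + 2*I*√2) (p(r) = (-4 - 1/r)*(6 + √((6 - 1*(-4) - 1*(-4)²) - 2)) = (-4 - 1/r)*(6 + √((6 + 4 - 1*16) - 2)) = (-4 - 1/r)*(6 + √((6 + 4 - 16) - 2)) = (-4 - 1/r)*(6 + √(-6 - 2)) = (-4 - 1/r)*(6 + √(-8)) = (-4 - 1/r)*(6 + 2*I*√2))
p(62) + 4138 = -2*(1 + 4*62)*(3 + I*√2)/62 + 4138 = -2*1/62*(1 + 248)*(3 + I*√2) + 4138 = -2*1/62*249*(3 + I*√2) + 4138 = (-747/31 - 249*I*√2/31) + 4138 = 127531/31 - 249*I*√2/31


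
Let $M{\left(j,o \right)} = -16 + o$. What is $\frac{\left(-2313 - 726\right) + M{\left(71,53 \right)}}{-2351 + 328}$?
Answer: $\frac{3002}{2023} \approx 1.4839$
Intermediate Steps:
$\frac{\left(-2313 - 726\right) + M{\left(71,53 \right)}}{-2351 + 328} = \frac{\left(-2313 - 726\right) + \left(-16 + 53\right)}{-2351 + 328} = \frac{\left(-2313 - 726\right) + 37}{-2023} = \left(-3039 + 37\right) \left(- \frac{1}{2023}\right) = \left(-3002\right) \left(- \frac{1}{2023}\right) = \frac{3002}{2023}$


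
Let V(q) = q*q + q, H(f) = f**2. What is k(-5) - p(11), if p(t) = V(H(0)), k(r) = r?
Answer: -5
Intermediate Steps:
V(q) = q + q**2 (V(q) = q**2 + q = q + q**2)
p(t) = 0 (p(t) = 0**2*(1 + 0**2) = 0*(1 + 0) = 0*1 = 0)
k(-5) - p(11) = -5 - 1*0 = -5 + 0 = -5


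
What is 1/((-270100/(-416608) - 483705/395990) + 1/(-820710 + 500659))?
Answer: -1319991155427448/756592475488939 ≈ -1.7447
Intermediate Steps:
1/((-270100/(-416608) - 483705/395990) + 1/(-820710 + 500659)) = 1/((-270100*(-1/416608) - 483705*1/395990) + 1/(-320051)) = 1/((67525/104152 - 96741/79198) - 1/320051) = 1/(-2363961841/4124315048 - 1/320051) = 1/(-756592475488939/1319991155427448) = -1319991155427448/756592475488939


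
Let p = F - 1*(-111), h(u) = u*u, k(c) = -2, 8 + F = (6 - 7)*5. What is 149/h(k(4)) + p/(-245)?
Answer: 737/20 ≈ 36.850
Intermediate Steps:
F = -13 (F = -8 + (6 - 7)*5 = -8 - 1*5 = -8 - 5 = -13)
h(u) = u²
p = 98 (p = -13 - 1*(-111) = -13 + 111 = 98)
149/h(k(4)) + p/(-245) = 149/((-2)²) + 98/(-245) = 149/4 + 98*(-1/245) = 149*(¼) - ⅖ = 149/4 - ⅖ = 737/20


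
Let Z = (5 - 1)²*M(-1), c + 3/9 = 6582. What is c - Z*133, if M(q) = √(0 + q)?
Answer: 19745/3 - 2128*I ≈ 6581.7 - 2128.0*I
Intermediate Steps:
c = 19745/3 (c = -⅓ + 6582 = 19745/3 ≈ 6581.7)
M(q) = √q
Z = 16*I (Z = (5 - 1)²*√(-1) = 4²*I = 16*I ≈ 16.0*I)
c - Z*133 = 19745/3 - 16*I*133 = 19745/3 - 2128*I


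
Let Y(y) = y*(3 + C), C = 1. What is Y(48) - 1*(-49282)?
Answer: 49474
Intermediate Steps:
Y(y) = 4*y (Y(y) = y*(3 + 1) = y*4 = 4*y)
Y(48) - 1*(-49282) = 4*48 - 1*(-49282) = 192 + 49282 = 49474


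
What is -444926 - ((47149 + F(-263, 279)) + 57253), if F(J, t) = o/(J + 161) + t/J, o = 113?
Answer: -14736214751/26826 ≈ -5.4933e+5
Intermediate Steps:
F(J, t) = 113/(161 + J) + t/J (F(J, t) = 113/(J + 161) + t/J = 113/(161 + J) + t/J)
-444926 - ((47149 + F(-263, 279)) + 57253) = -444926 - ((47149 + (113*(-263) + 161*279 - 263*279)/((-263)*(161 - 263))) + 57253) = -444926 - ((47149 - 1/263*(-29719 + 44919 - 73377)/(-102)) + 57253) = -444926 - ((47149 - 1/263*(-1/102)*(-58177)) + 57253) = -444926 - ((47149 - 58177/26826) + 57253) = -444926 - (1264760897/26826 + 57253) = -444926 - 1*2800629875/26826 = -444926 - 2800629875/26826 = -14736214751/26826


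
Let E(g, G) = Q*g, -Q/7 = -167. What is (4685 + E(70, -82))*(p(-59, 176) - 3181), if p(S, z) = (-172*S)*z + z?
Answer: 154259965145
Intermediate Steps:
Q = 1169 (Q = -7*(-167) = 1169)
E(g, G) = 1169*g
p(S, z) = z - 172*S*z (p(S, z) = -172*S*z + z = z - 172*S*z)
(4685 + E(70, -82))*(p(-59, 176) - 3181) = (4685 + 1169*70)*(176*(1 - 172*(-59)) - 3181) = (4685 + 81830)*(176*(1 + 10148) - 3181) = 86515*(176*10149 - 3181) = 86515*(1786224 - 3181) = 86515*1783043 = 154259965145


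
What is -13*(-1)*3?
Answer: 39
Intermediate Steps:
-13*(-1)*3 = 13*3 = 39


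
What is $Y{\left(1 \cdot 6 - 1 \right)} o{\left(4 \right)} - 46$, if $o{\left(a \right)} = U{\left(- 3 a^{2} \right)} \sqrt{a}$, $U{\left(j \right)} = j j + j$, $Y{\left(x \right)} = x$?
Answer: $22514$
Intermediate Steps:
$U{\left(j \right)} = j + j^{2}$ ($U{\left(j \right)} = j^{2} + j = j + j^{2}$)
$o{\left(a \right)} = - 3 a^{\frac{5}{2}} \left(1 - 3 a^{2}\right)$ ($o{\left(a \right)} = - 3 a^{2} \left(1 - 3 a^{2}\right) \sqrt{a} = - 3 a^{\frac{5}{2}} \left(1 - 3 a^{2}\right)$)
$Y{\left(1 \cdot 6 - 1 \right)} o{\left(4 \right)} - 46 = \left(1 \cdot 6 - 1\right) 4^{\frac{5}{2}} \left(-3 + 9 \cdot 4^{2}\right) - 46 = \left(6 - 1\right) 32 \left(-3 + 9 \cdot 16\right) - 46 = 5 \cdot 32 \left(-3 + 144\right) - 46 = 5 \cdot 32 \cdot 141 - 46 = 5 \cdot 4512 - 46 = 22560 - 46 = 22514$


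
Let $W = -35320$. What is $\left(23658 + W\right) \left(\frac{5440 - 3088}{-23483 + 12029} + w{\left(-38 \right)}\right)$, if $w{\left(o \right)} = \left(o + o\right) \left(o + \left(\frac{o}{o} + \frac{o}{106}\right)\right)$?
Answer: $- \frac{3349857534128}{101177} \approx -3.3109 \cdot 10^{7}$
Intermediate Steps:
$w{\left(o \right)} = 2 o \left(1 + \frac{107 o}{106}\right)$ ($w{\left(o \right)} = 2 o \left(o + \left(1 + o \frac{1}{106}\right)\right) = 2 o \left(o + \left(1 + \frac{o}{106}\right)\right) = 2 o \left(1 + \frac{107 o}{106}\right)$)
$\left(23658 + W\right) \left(\frac{5440 - 3088}{-23483 + 12029} + w{\left(-38 \right)}\right) = \left(23658 - 35320\right) \left(\frac{5440 - 3088}{-23483 + 12029} + \frac{1}{53} \left(-38\right) \left(106 + 107 \left(-38\right)\right)\right) = - 11662 \left(\frac{2352}{-11454} + \frac{1}{53} \left(-38\right) \left(106 - 4066\right)\right) = - 11662 \left(2352 \left(- \frac{1}{11454}\right) + \frac{1}{53} \left(-38\right) \left(-3960\right)\right) = - 11662 \left(- \frac{392}{1909} + \frac{150480}{53}\right) = \left(-11662\right) \frac{287245544}{101177} = - \frac{3349857534128}{101177}$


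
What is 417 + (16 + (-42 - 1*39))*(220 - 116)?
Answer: -6343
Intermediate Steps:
417 + (16 + (-42 - 1*39))*(220 - 116) = 417 + (16 + (-42 - 39))*104 = 417 + (16 - 81)*104 = 417 - 65*104 = 417 - 6760 = -6343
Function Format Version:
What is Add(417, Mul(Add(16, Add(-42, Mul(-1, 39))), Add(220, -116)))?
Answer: -6343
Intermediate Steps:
Add(417, Mul(Add(16, Add(-42, Mul(-1, 39))), Add(220, -116))) = Add(417, Mul(Add(16, Add(-42, -39)), 104)) = Add(417, Mul(Add(16, -81), 104)) = Add(417, Mul(-65, 104)) = Add(417, -6760) = -6343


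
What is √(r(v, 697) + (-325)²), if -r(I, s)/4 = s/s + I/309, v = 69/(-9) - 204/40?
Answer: √252120362015/1545 ≈ 324.99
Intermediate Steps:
v = -383/30 (v = 69*(-⅑) - 204*1/40 = -23/3 - 51/10 = -383/30 ≈ -12.767)
r(I, s) = -4 - 4*I/309 (r(I, s) = -4*(s/s + I/309) = -4*(1 + I*(1/309)) = -4*(1 + I/309) = -4 - 4*I/309)
√(r(v, 697) + (-325)²) = √((-4 - 4/309*(-383/30)) + (-325)²) = √((-4 + 766/4635) + 105625) = √(-17774/4635 + 105625) = √(489554101/4635) = √252120362015/1545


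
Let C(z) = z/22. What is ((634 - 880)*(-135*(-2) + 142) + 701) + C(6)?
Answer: -1107158/11 ≈ -1.0065e+5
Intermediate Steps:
C(z) = z/22 (C(z) = z*(1/22) = z/22)
((634 - 880)*(-135*(-2) + 142) + 701) + C(6) = ((634 - 880)*(-135*(-2) + 142) + 701) + (1/22)*6 = (-246*(270 + 142) + 701) + 3/11 = (-246*412 + 701) + 3/11 = (-101352 + 701) + 3/11 = -100651 + 3/11 = -1107158/11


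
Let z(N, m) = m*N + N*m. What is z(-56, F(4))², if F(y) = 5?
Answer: 313600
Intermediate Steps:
z(N, m) = 2*N*m (z(N, m) = N*m + N*m = 2*N*m)
z(-56, F(4))² = (2*(-56)*5)² = (-560)² = 313600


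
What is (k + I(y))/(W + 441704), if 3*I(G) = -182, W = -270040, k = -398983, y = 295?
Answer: -1197131/514992 ≈ -2.3246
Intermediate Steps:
I(G) = -182/3 (I(G) = (⅓)*(-182) = -182/3)
(k + I(y))/(W + 441704) = (-398983 - 182/3)/(-270040 + 441704) = -1197131/3/171664 = -1197131/3*1/171664 = -1197131/514992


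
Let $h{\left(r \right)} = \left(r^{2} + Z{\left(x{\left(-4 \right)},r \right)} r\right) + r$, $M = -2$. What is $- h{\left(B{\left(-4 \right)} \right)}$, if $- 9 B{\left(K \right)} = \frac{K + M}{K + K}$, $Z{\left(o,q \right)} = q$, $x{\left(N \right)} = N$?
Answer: $\frac{5}{72} \approx 0.069444$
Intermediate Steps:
$B{\left(K \right)} = - \frac{-2 + K}{18 K}$ ($B{\left(K \right)} = - \frac{\left(K - 2\right) \frac{1}{K + K}}{9} = - \frac{\left(-2 + K\right) \frac{1}{2 K}}{9} = - \frac{\frac{1}{2} \frac{1}{K} \left(-2 + K\right)}{9} = - \frac{-2 + K}{18 K}$)
$h{\left(r \right)} = r + 2 r^{2}$ ($h{\left(r \right)} = \left(r^{2} + r r\right) + r = \left(r^{2} + r^{2}\right) + r = 2 r^{2} + r = r + 2 r^{2}$)
$- h{\left(B{\left(-4 \right)} \right)} = - \frac{2 - -4}{18 \left(-4\right)} \left(1 + 2 \frac{2 - -4}{18 \left(-4\right)}\right) = - \frac{1}{18} \left(- \frac{1}{4}\right) \left(2 + 4\right) \left(1 + 2 \cdot \frac{1}{18} \left(- \frac{1}{4}\right) \left(2 + 4\right)\right) = - \frac{1}{18} \left(- \frac{1}{4}\right) 6 \left(1 + 2 \cdot \frac{1}{18} \left(- \frac{1}{4}\right) 6\right) = - \frac{\left(-1\right) \left(1 + 2 \left(- \frac{1}{12}\right)\right)}{12} = - \frac{\left(-1\right) \left(1 - \frac{1}{6}\right)}{12} = - \frac{\left(-1\right) 5}{12 \cdot 6} = \left(-1\right) \left(- \frac{5}{72}\right) = \frac{5}{72}$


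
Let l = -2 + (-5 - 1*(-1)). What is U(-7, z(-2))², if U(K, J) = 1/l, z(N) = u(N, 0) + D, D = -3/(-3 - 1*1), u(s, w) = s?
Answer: 1/36 ≈ 0.027778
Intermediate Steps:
D = ¾ (D = -3/(-3 - 1) = -3/(-4) = -3*(-¼) = ¾ ≈ 0.75000)
l = -6 (l = -2 + (-5 + 1) = -2 - 4 = -6)
z(N) = ¾ + N (z(N) = N + ¾ = ¾ + N)
U(K, J) = -⅙ (U(K, J) = 1/(-6) = -⅙)
U(-7, z(-2))² = (-⅙)² = 1/36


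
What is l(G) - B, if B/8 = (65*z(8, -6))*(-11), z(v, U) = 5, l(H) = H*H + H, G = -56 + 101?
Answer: 30670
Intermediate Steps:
G = 45
l(H) = H + H² (l(H) = H² + H = H + H²)
B = -28600 (B = 8*((65*5)*(-11)) = 8*(325*(-11)) = 8*(-3575) = -28600)
l(G) - B = 45*(1 + 45) - 1*(-28600) = 45*46 + 28600 = 2070 + 28600 = 30670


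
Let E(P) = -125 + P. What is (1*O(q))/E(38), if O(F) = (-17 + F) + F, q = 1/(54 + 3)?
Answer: 967/4959 ≈ 0.19500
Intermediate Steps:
q = 1/57 ≈ 0.017544
O(F) = -17 + 2*F
(1*O(q))/E(38) = (1*(-17 + 2*(1/57)))/(-125 + 38) = (1*(-17 + 2/57))/(-87) = (1*(-967/57))*(-1/87) = -967/57*(-1/87) = 967/4959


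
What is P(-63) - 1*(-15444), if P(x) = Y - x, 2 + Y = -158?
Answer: 15347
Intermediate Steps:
Y = -160 (Y = -2 - 158 = -160)
P(x) = -160 - x
P(-63) - 1*(-15444) = (-160 - 1*(-63)) - 1*(-15444) = (-160 + 63) + 15444 = -97 + 15444 = 15347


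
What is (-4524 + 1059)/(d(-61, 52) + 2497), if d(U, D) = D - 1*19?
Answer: -63/46 ≈ -1.3696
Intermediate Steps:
d(U, D) = -19 + D (d(U, D) = D - 19 = -19 + D)
(-4524 + 1059)/(d(-61, 52) + 2497) = (-4524 + 1059)/((-19 + 52) + 2497) = -3465/(33 + 2497) = -3465/2530 = -3465*1/2530 = -63/46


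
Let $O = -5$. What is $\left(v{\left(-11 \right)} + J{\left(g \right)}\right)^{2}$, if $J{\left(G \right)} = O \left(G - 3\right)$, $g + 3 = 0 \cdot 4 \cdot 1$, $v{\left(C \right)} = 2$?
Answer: $1024$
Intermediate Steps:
$g = -3$ ($g = -3 + 0 \cdot 4 \cdot 1 = -3 + 0 \cdot 4 = -3 + 0 = -3$)
$J{\left(G \right)} = 15 - 5 G$ ($J{\left(G \right)} = - 5 \left(G - 3\right) = - 5 \left(-3 + G\right) = 15 - 5 G$)
$\left(v{\left(-11 \right)} + J{\left(g \right)}\right)^{2} = \left(2 + \left(15 - -15\right)\right)^{2} = \left(2 + \left(15 + 15\right)\right)^{2} = \left(2 + 30\right)^{2} = 32^{2} = 1024$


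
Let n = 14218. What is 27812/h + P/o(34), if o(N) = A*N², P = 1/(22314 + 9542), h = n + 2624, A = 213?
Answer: 12119603053181/7339218848192 ≈ 1.6513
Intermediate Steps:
h = 16842 (h = 14218 + 2624 = 16842)
P = 1/31856 ≈ 3.1391e-5
o(N) = 213*N²
27812/h + P/o(34) = 27812/16842 + 1/(31856*((213*34²))) = 27812*(1/16842) + 1/(31856*((213*1156))) = 13906/8421 + (1/31856)/246228 = 13906/8421 + (1/31856)*(1/246228) = 13906/8421 + 1/7843839168 = 12119603053181/7339218848192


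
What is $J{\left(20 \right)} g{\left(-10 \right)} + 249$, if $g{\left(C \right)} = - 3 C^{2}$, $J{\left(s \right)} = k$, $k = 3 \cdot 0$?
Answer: $249$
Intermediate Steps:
$k = 0$
$J{\left(s \right)} = 0$
$J{\left(20 \right)} g{\left(-10 \right)} + 249 = 0 \left(- 3 \left(-10\right)^{2}\right) + 249 = 0 \left(\left(-3\right) 100\right) + 249 = 0 \left(-300\right) + 249 = 0 + 249 = 249$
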